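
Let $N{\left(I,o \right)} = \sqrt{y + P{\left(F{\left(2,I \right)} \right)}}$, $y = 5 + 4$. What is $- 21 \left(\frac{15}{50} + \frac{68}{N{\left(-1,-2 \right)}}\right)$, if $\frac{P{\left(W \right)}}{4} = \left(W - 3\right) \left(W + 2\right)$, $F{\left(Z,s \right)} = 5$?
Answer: $- \frac{63}{10} - \frac{1428 \sqrt{65}}{65} \approx -183.42$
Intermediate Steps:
$P{\left(W \right)} = 4 \left(-3 + W\right) \left(2 + W\right)$ ($P{\left(W \right)} = 4 \left(W - 3\right) \left(W + 2\right) = 4 \left(-3 + W\right) \left(2 + W\right)$)
$y = 9$
$N{\left(I,o \right)} = \sqrt{65}$ ($N{\left(I,o \right)} = \sqrt{9 - \left(44 - 100\right)} = \sqrt{9 - -56} = \sqrt{9 + 56} = \sqrt{65}$)
$- 21 \left(\frac{15}{50} + \frac{68}{N{\left(-1,-2 \right)}}\right) = - 21 \left(\frac{15}{50} + \frac{68}{\sqrt{65}}\right) = - 21 \left(15 \cdot \frac{1}{50} + 68 \frac{\sqrt{65}}{65}\right) = - 21 \left(\frac{3}{10} + \frac{68 \sqrt{65}}{65}\right) = - \frac{63}{10} - \frac{1428 \sqrt{65}}{65}$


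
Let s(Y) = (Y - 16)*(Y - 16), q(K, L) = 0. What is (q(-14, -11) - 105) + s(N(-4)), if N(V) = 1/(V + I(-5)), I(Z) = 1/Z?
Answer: 69976/441 ≈ 158.68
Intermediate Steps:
I(Z) = 1/Z
N(V) = 1/(-1/5 + V) (N(V) = 1/(V + 1/(-5)) = 1/(V - 1/5) = 1/(-1/5 + V))
s(Y) = (-16 + Y)**2 (s(Y) = (-16 + Y)*(-16 + Y) = (-16 + Y)**2)
(q(-14, -11) - 105) + s(N(-4)) = (0 - 105) + (-16 + 5/(-1 + 5*(-4)))**2 = -105 + (-16 + 5/(-1 - 20))**2 = -105 + (-16 + 5/(-21))**2 = -105 + (-16 + 5*(-1/21))**2 = -105 + (-16 - 5/21)**2 = -105 + (-341/21)**2 = -105 + 116281/441 = 69976/441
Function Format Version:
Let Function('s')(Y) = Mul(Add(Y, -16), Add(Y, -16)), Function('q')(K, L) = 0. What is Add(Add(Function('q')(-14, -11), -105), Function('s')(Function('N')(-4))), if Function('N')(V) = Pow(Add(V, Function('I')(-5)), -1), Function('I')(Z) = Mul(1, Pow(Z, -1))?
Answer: Rational(69976, 441) ≈ 158.68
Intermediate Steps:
Function('I')(Z) = Pow(Z, -1)
Function('N')(V) = Pow(Add(Rational(-1, 5), V), -1) (Function('N')(V) = Pow(Add(V, Pow(-5, -1)), -1) = Pow(Add(V, Rational(-1, 5)), -1) = Pow(Add(Rational(-1, 5), V), -1))
Function('s')(Y) = Pow(Add(-16, Y), 2) (Function('s')(Y) = Mul(Add(-16, Y), Add(-16, Y)) = Pow(Add(-16, Y), 2))
Add(Add(Function('q')(-14, -11), -105), Function('s')(Function('N')(-4))) = Add(Add(0, -105), Pow(Add(-16, Mul(5, Pow(Add(-1, Mul(5, -4)), -1))), 2)) = Add(-105, Pow(Add(-16, Mul(5, Pow(Add(-1, -20), -1))), 2)) = Add(-105, Pow(Add(-16, Mul(5, Pow(-21, -1))), 2)) = Add(-105, Pow(Add(-16, Mul(5, Rational(-1, 21))), 2)) = Add(-105, Pow(Add(-16, Rational(-5, 21)), 2)) = Add(-105, Pow(Rational(-341, 21), 2)) = Add(-105, Rational(116281, 441)) = Rational(69976, 441)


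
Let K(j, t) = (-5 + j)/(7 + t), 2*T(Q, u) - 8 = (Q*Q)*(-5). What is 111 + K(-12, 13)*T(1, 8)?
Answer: 4389/40 ≈ 109.72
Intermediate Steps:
T(Q, u) = 4 - 5*Q²/2 (T(Q, u) = 4 + ((Q*Q)*(-5))/2 = 4 + (Q²*(-5))/2 = 4 + (-5*Q²)/2 = 4 - 5*Q²/2)
K(j, t) = (-5 + j)/(7 + t)
111 + K(-12, 13)*T(1, 8) = 111 + ((-5 - 12)/(7 + 13))*(4 - 5/2*1²) = 111 + (-17/20)*(4 - 5/2*1) = 111 + ((1/20)*(-17))*(4 - 5/2) = 111 - 17/20*3/2 = 111 - 51/40 = 4389/40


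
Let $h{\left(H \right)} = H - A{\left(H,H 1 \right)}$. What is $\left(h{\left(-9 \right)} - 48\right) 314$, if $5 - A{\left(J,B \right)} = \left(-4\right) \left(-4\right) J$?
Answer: $-64684$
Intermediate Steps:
$A{\left(J,B \right)} = 5 - 16 J$ ($A{\left(J,B \right)} = 5 - \left(-4\right) \left(-4\right) J = 5 - 16 J$)
$h{\left(H \right)} = -5 + 17 H$ ($h{\left(H \right)} = H - \left(5 - 16 H\right) = H + \left(-5 + 16 H\right) = -5 + 17 H$)
$\left(h{\left(-9 \right)} - 48\right) 314 = \left(\left(-5 + 17 \left(-9\right)\right) - 48\right) 314 = \left(\left(-5 - 153\right) - 48\right) 314 = \left(-158 - 48\right) 314 = \left(-206\right) 314 = -64684$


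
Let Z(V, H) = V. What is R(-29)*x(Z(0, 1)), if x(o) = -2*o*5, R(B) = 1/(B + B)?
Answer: 0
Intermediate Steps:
R(B) = 1/(2*B)
x(o) = -10*o
R(-29)*x(Z(0, 1)) = ((½)/(-29))*(-10*0) = ((½)*(-1/29))*0 = -1/58*0 = 0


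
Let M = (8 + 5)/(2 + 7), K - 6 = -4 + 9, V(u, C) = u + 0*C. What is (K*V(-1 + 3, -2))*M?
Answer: 286/9 ≈ 31.778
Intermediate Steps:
V(u, C) = u (V(u, C) = u + 0 = u)
K = 11 (K = 6 + (-4 + 9) = 6 + 5 = 11)
M = 13/9 ≈ 1.4444
(K*V(-1 + 3, -2))*M = (11*(-1 + 3))*(13/9) = (11*2)*(13/9) = 22*(13/9) = 286/9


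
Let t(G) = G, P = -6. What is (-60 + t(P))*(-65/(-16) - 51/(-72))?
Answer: -2519/8 ≈ -314.88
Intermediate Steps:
(-60 + t(P))*(-65/(-16) - 51/(-72)) = (-60 - 6)*(-65/(-16) - 51/(-72)) = -66*(-65*(-1/16) - 51*(-1/72)) = -66*(65/16 + 17/24) = -66*229/48 = -2519/8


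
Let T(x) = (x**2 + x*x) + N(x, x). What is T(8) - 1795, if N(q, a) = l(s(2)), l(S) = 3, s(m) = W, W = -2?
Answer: -1664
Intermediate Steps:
s(m) = -2
N(q, a) = 3
T(x) = 3 + 2*x**2 (T(x) = (x**2 + x*x) + 3 = (x**2 + x**2) + 3 = 2*x**2 + 3 = 3 + 2*x**2)
T(8) - 1795 = (3 + 2*8**2) - 1795 = (3 + 2*64) - 1795 = (3 + 128) - 1795 = 131 - 1795 = -1664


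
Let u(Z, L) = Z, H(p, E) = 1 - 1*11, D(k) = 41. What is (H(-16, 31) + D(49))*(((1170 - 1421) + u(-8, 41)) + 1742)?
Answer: 45973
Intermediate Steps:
H(p, E) = -10 (H(p, E) = 1 - 11 = -10)
(H(-16, 31) + D(49))*(((1170 - 1421) + u(-8, 41)) + 1742) = (-10 + 41)*(((1170 - 1421) - 8) + 1742) = 31*((-251 - 8) + 1742) = 31*(-259 + 1742) = 31*1483 = 45973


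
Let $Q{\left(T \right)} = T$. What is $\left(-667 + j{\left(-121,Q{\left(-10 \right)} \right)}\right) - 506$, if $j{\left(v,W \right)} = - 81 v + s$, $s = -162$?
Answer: $8466$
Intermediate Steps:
$j{\left(v,W \right)} = -162 - 81 v$ ($j{\left(v,W \right)} = - 81 v - 162 = -162 - 81 v$)
$\left(-667 + j{\left(-121,Q{\left(-10 \right)} \right)}\right) - 506 = \left(-667 - -9639\right) - 506 = \left(-667 + \left(-162 + 9801\right)\right) - 506 = \left(-667 + 9639\right) - 506 = 8972 - 506 = 8466$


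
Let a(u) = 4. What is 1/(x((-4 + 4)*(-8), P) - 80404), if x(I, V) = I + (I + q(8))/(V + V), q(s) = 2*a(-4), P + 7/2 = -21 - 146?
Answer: -341/27417772 ≈ -1.2437e-5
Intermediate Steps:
P = -341/2 (P = -7/2 + (-21 - 146) = -7/2 - 167 = -341/2 ≈ -170.50)
q(s) = 8 (q(s) = 2*4 = 8)
x(I, V) = I + (8 + I)/(2*V) (x(I, V) = I + (I + 8)/(V + V) = I + (8 + I)/((2*V)) = I + (8 + I)*(1/(2*V)) = I + (8 + I)/(2*V))
1/(x((-4 + 4)*(-8), P) - 80404) = 1/((4 + ((-4 + 4)*(-8))/2 + ((-4 + 4)*(-8))*(-341/2))/(-341/2) - 80404) = 1/(-2*(4 + (0*(-8))/2 + (0*(-8))*(-341/2))/341 - 80404) = 1/(-2*(4 + (½)*0 + 0*(-341/2))/341 - 80404) = 1/(-2*(4 + 0 + 0)/341 - 80404) = 1/(-2/341*4 - 80404) = 1/(-8/341 - 80404) = 1/(-27417772/341) = -341/27417772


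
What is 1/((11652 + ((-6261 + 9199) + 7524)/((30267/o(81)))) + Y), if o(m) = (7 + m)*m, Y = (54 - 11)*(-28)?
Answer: 1121/14474176 ≈ 7.7448e-5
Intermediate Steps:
Y = -1204 (Y = 43*(-28) = -1204)
o(m) = m*(7 + m)
1/((11652 + ((-6261 + 9199) + 7524)/((30267/o(81)))) + Y) = 1/((11652 + ((-6261 + 9199) + 7524)/((30267/((81*(7 + 81)))))) - 1204) = 1/((11652 + (2938 + 7524)/((30267/((81*88))))) - 1204) = 1/((11652 + 10462/((30267/7128))) - 1204) = 1/((11652 + 10462/((30267*(1/7128)))) - 1204) = 1/((11652 + 10462/(1121/264)) - 1204) = 1/((11652 + 10462*(264/1121)) - 1204) = 1/((11652 + 2761968/1121) - 1204) = 1/(15823860/1121 - 1204) = 1/(14474176/1121) = 1121/14474176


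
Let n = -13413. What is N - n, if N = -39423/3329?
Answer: 44612454/3329 ≈ 13401.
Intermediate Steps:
N = -39423/3329 (N = -39423*1/3329 = -39423/3329 ≈ -11.842)
N - n = -39423/3329 - 1*(-13413) = -39423/3329 + 13413 = 44612454/3329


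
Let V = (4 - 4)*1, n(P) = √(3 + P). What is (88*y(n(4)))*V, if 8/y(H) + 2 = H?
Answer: 0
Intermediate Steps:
y(H) = 8/(-2 + H)
V = 0 (V = 0*1 = 0)
(88*y(n(4)))*V = (88*(8/(-2 + √(3 + 4))))*0 = (88*(8/(-2 + √7)))*0 = (704/(-2 + √7))*0 = 0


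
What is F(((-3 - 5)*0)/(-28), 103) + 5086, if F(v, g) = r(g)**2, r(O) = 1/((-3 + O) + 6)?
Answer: 57146297/11236 ≈ 5086.0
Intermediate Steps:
r(O) = 1/(3 + O)
F(v, g) = (3 + g)**(-2) (F(v, g) = (1/(3 + g))**2 = (3 + g)**(-2))
F(((-3 - 5)*0)/(-28), 103) + 5086 = (3 + 103)**(-2) + 5086 = 106**(-2) + 5086 = 1/11236 + 5086 = 57146297/11236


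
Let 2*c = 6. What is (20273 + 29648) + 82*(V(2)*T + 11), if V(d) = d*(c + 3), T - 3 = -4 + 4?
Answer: 53775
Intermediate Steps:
c = 3 (c = (½)*6 = 3)
T = 3 (T = 3 + (-4 + 4) = 3 + 0 = 3)
V(d) = 6*d (V(d) = d*(3 + 3) = d*6 = 6*d)
(20273 + 29648) + 82*(V(2)*T + 11) = (20273 + 29648) + 82*((6*2)*3 + 11) = 49921 + 82*(12*3 + 11) = 49921 + 82*(36 + 11) = 49921 + 82*47 = 49921 + 3854 = 53775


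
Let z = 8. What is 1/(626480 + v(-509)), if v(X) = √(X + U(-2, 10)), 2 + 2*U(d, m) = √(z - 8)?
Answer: 62648/39247719091 - I*√510/392477190910 ≈ 1.5962e-6 - 5.754e-11*I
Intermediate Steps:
U(d, m) = -1 (U(d, m) = -1 + √(8 - 8)/2 = -1 + √0/2 = -1 + (½)*0 = -1 + 0 = -1)
v(X) = √(-1 + X) (v(X) = √(X - 1) = √(-1 + X))
1/(626480 + v(-509)) = 1/(626480 + √(-1 - 509)) = 1/(626480 + √(-510)) = 1/(626480 + I*√510)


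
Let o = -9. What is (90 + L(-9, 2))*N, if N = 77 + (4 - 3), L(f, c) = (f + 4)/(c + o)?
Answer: 49530/7 ≈ 7075.7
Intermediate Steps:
L(f, c) = (4 + f)/(-9 + c) (L(f, c) = (f + 4)/(c - 9) = (4 + f)/(-9 + c))
N = 78 (N = 77 + 1 = 78)
(90 + L(-9, 2))*N = (90 + (4 - 9)/(-9 + 2))*78 = (90 - 5/(-7))*78 = (90 - 1/7*(-5))*78 = (90 + 5/7)*78 = (635/7)*78 = 49530/7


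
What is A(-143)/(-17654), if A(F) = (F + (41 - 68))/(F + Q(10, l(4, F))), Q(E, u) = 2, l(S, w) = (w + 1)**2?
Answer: -85/1244607 ≈ -6.8295e-5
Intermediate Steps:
l(S, w) = (1 + w)**2
A(F) = (-27 + F)/(2 + F) (A(F) = (F + (41 - 68))/(F + 2) = (F - 27)/(2 + F) = (-27 + F)/(2 + F))
A(-143)/(-17654) = ((-27 - 143)/(2 - 143))/(-17654) = (-170/(-141))*(-1/17654) = -1/141*(-170)*(-1/17654) = (170/141)*(-1/17654) = -85/1244607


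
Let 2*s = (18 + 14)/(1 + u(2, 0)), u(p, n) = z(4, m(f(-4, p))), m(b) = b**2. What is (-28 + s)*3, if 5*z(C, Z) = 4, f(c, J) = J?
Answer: -172/3 ≈ -57.333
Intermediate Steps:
z(C, Z) = 4/5 (z(C, Z) = (1/5)*4 = 4/5)
u(p, n) = 4/5
s = 80/9 (s = ((18 + 14)/(1 + 4/5))/2 = (32/(9/5))/2 = (32*(5/9))/2 = (1/2)*(160/9) = 80/9 ≈ 8.8889)
(-28 + s)*3 = (-28 + 80/9)*3 = -172/9*3 = -172/3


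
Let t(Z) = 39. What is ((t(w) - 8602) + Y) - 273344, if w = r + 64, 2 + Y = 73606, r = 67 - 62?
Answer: -208303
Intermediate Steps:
r = 5
Y = 73604 (Y = -2 + 73606 = 73604)
w = 69 (w = 5 + 64 = 69)
((t(w) - 8602) + Y) - 273344 = ((39 - 8602) + 73604) - 273344 = (-8563 + 73604) - 273344 = 65041 - 273344 = -208303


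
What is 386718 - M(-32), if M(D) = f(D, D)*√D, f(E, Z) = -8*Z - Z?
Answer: 386718 - 1152*I*√2 ≈ 3.8672e+5 - 1629.2*I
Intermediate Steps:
f(E, Z) = -9*Z
M(D) = -9*D^(3/2) (M(D) = (-9*D)*√D = -9*D^(3/2))
386718 - M(-32) = 386718 - (-9)*(-32)^(3/2) = 386718 - (-9)*(-128*I*√2) = 386718 - 1152*I*√2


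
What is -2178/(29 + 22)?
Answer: -726/17 ≈ -42.706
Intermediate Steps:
-2178/(29 + 22) = -2178/51 = (1/51)*(-2178) = -726/17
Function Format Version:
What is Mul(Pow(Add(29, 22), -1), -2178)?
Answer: Rational(-726, 17) ≈ -42.706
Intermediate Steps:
Mul(Pow(Add(29, 22), -1), -2178) = Mul(Pow(51, -1), -2178) = Mul(Rational(1, 51), -2178) = Rational(-726, 17)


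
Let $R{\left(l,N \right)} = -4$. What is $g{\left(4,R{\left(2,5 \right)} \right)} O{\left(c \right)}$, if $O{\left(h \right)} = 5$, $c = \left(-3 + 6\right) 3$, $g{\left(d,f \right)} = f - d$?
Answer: $-40$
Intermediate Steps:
$c = 9$ ($c = 3 \cdot 3 = 9$)
$g{\left(4,R{\left(2,5 \right)} \right)} O{\left(c \right)} = \left(-4 - 4\right) 5 = \left(-8\right) 5 = -40$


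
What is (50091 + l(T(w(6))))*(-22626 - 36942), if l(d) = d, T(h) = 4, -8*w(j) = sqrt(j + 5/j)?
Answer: -2984058960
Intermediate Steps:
w(j) = -sqrt(j + 5/j)/8
(50091 + l(T(w(6))))*(-22626 - 36942) = (50091 + 4)*(-22626 - 36942) = 50095*(-59568) = -2984058960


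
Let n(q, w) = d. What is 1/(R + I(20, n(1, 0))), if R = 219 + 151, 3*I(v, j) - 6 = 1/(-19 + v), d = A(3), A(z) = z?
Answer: 3/1117 ≈ 0.0026858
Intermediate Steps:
d = 3
n(q, w) = 3
I(v, j) = 2 + 1/(3*(-19 + v))
R = 370
1/(R + I(20, n(1, 0))) = 1/(370 + (-113 + 6*20)/(3*(-19 + 20))) = 1/(370 + (⅓)*(-113 + 120)/1) = 1/(370 + (⅓)*1*7) = 1/(370 + 7/3) = 1/(1117/3) = 3/1117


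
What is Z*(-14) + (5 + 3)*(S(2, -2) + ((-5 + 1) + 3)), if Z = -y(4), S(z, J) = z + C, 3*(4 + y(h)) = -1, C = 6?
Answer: -14/3 ≈ -4.6667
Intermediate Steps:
y(h) = -13/3 (y(h) = -4 + (⅓)*(-1) = -4 - ⅓ = -13/3)
S(z, J) = 6 + z (S(z, J) = z + 6 = 6 + z)
Z = 13/3 (Z = -1*(-13/3) = 13/3 ≈ 4.3333)
Z*(-14) + (5 + 3)*(S(2, -2) + ((-5 + 1) + 3)) = (13/3)*(-14) + (5 + 3)*((6 + 2) + ((-5 + 1) + 3)) = -182/3 + 8*(8 + (-4 + 3)) = -182/3 + 8*(8 - 1) = -182/3 + 8*7 = -182/3 + 56 = -14/3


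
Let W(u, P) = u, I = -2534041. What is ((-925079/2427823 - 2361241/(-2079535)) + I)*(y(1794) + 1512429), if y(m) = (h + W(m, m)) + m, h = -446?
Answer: -19389787534306564339942817/5048742902305 ≈ -3.8405e+12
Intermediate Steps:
y(m) = -446 + 2*m (y(m) = (-446 + m) + m = -446 + 2*m)
((-925079/2427823 - 2361241/(-2079535)) + I)*(y(1794) + 1512429) = ((-925079/2427823 - 2361241/(-2079535)) - 2534041)*((-446 + 2*1794) + 1512429) = ((-925079*1/2427823 - 2361241*(-1/2079535)) - 2534041)*((-446 + 3588) + 1512429) = ((-925079/2427823 + 2361241/2079535) - 2534041)*(3142 + 1512429) = (3808941050078/5048742902305 - 2534041)*1515571 = -12793717703958814427/5048742902305*1515571 = -19389787534306564339942817/5048742902305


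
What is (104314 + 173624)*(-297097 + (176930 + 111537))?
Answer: -2398604940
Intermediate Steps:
(104314 + 173624)*(-297097 + (176930 + 111537)) = 277938*(-297097 + 288467) = 277938*(-8630) = -2398604940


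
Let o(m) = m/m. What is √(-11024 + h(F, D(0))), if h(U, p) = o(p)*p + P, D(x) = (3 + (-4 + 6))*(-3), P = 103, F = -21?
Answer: 2*I*√2734 ≈ 104.58*I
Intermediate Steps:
o(m) = 1
D(x) = -15 (D(x) = (3 + 2)*(-3) = 5*(-3) = -15)
h(U, p) = 103 + p (h(U, p) = 1*p + 103 = p + 103 = 103 + p)
√(-11024 + h(F, D(0))) = √(-11024 + (103 - 15)) = √(-11024 + 88) = √(-10936) = 2*I*√2734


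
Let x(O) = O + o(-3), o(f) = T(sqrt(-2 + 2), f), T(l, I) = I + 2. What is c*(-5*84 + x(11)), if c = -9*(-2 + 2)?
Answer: 0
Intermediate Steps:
T(l, I) = 2 + I
o(f) = 2 + f
c = 0 (c = -9*0 = 0)
x(O) = -1 + O (x(O) = O + (2 - 3) = O - 1 = -1 + O)
c*(-5*84 + x(11)) = 0*(-5*84 + (-1 + 11)) = 0*(-420 + 10) = 0*(-410) = 0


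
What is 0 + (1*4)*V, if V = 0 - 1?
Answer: -4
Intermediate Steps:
V = -1
0 + (1*4)*V = 0 + (1*4)*(-1) = 0 + 4*(-1) = 0 - 4 = -4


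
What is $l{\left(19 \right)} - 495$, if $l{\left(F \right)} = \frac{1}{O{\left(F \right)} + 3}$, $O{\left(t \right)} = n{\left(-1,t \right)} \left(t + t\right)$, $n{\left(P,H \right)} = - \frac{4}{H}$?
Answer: $- \frac{2476}{5} \approx -495.2$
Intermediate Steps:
$O{\left(t \right)} = -8$ ($O{\left(t \right)} = - \frac{4}{t} \left(t + t\right) = - \frac{4}{t} 2 t = -8$)
$l{\left(F \right)} = - \frac{1}{5}$ ($l{\left(F \right)} = \frac{1}{-8 + 3} = \frac{1}{-5} = - \frac{1}{5}$)
$l{\left(19 \right)} - 495 = - \frac{1}{5} - 495 = - \frac{2476}{5}$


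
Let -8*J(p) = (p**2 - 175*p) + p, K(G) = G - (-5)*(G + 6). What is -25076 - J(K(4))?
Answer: -25886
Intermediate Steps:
K(G) = 30 + 6*G (K(G) = G - (-5)*(6 + G) = G - (-30 - 5*G) = G + (30 + 5*G) = 30 + 6*G)
J(p) = -p**2/8 + 87*p/4 (J(p) = -((p**2 - 175*p) + p)/8 = -(p**2 - 174*p)/8 = -p**2/8 + 87*p/4)
-25076 - J(K(4)) = -25076 - (30 + 6*4)*(174 - (30 + 6*4))/8 = -25076 - (30 + 24)*(174 - (30 + 24))/8 = -25076 - 54*(174 - 1*54)/8 = -25076 - 54*(174 - 54)/8 = -25076 - 54*120/8 = -25076 - 1*810 = -25076 - 810 = -25886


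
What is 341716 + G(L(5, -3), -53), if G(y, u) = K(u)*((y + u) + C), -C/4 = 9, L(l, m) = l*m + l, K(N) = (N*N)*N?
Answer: 15080539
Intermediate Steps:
K(N) = N**3 (K(N) = N**2*N = N**3)
L(l, m) = l + l*m
C = -36 (C = -4*9 = -36)
G(y, u) = u**3*(-36 + u + y) (G(y, u) = u**3*((y + u) - 36) = u**3*((u + y) - 36) = u**3*(-36 + u + y))
341716 + G(L(5, -3), -53) = 341716 + (-53)**3*(-36 - 53 + 5*(1 - 3)) = 341716 - 148877*(-36 - 53 + 5*(-2)) = 341716 - 148877*(-36 - 53 - 10) = 341716 - 148877*(-99) = 341716 + 14738823 = 15080539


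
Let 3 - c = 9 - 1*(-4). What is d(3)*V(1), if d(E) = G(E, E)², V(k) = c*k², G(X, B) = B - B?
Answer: 0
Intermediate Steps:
G(X, B) = 0
c = -10 (c = 3 - (9 - 1*(-4)) = 3 - (9 + 4) = 3 - 1*13 = 3 - 13 = -10)
V(k) = -10*k²
d(E) = 0 (d(E) = 0² = 0)
d(3)*V(1) = 0*(-10*1²) = 0*(-10*1) = 0*(-10) = 0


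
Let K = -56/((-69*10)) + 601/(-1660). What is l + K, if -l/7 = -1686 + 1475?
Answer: 169143407/114540 ≈ 1476.7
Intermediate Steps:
K = -32173/114540 (K = -56/(-690) + 601*(-1/1660) = -56*(-1/690) - 601/1660 = 28/345 - 601/1660 = -32173/114540 ≈ -0.28089)
l = 1477 (l = -7*(-1686 + 1475) = -7*(-211) = 1477)
l + K = 1477 - 32173/114540 = 169143407/114540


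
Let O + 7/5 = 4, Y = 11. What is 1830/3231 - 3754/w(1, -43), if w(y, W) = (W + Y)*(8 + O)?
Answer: 10624925/913296 ≈ 11.634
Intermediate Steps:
O = 13/5 (O = -7/5 + 4 = 13/5 ≈ 2.6000)
w(y, W) = 583/5 + 53*W/5 (w(y, W) = (W + 11)*(8 + 13/5) = (11 + W)*(53/5) = 583/5 + 53*W/5)
1830/3231 - 3754/w(1, -43) = 1830/3231 - 3754/(583/5 + (53/5)*(-43)) = 1830*(1/3231) - 3754/(583/5 - 2279/5) = 610/1077 - 3754/(-1696/5) = 610/1077 - 3754*(-5/1696) = 610/1077 + 9385/848 = 10624925/913296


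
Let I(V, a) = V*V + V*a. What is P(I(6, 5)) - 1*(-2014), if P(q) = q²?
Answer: 6370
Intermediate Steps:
I(V, a) = V² + V*a
P(I(6, 5)) - 1*(-2014) = (6*(6 + 5))² - 1*(-2014) = (6*11)² + 2014 = 66² + 2014 = 4356 + 2014 = 6370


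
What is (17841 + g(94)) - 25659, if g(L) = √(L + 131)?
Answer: -7803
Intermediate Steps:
g(L) = √(131 + L)
(17841 + g(94)) - 25659 = (17841 + √(131 + 94)) - 25659 = (17841 + √225) - 25659 = (17841 + 15) - 25659 = 17856 - 25659 = -7803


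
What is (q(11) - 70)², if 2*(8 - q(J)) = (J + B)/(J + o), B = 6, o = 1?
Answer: 2265025/576 ≈ 3932.3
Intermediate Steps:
q(J) = 8 - (6 + J)/(2*(1 + J)) (q(J) = 8 - (J + 6)/(2*(J + 1)) = 8 - (6 + J)/(2*(1 + J)))
(q(11) - 70)² = (5*(2 + 3*11)/(2*(1 + 11)) - 70)² = ((5/2)*(2 + 33)/12 - 70)² = ((5/2)*(1/12)*35 - 70)² = (175/24 - 70)² = (-1505/24)² = 2265025/576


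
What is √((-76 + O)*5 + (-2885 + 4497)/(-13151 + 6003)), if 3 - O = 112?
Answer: I*√2954586486/1787 ≈ 30.418*I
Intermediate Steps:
O = -109 (O = 3 - 1*112 = 3 - 112 = -109)
√((-76 + O)*5 + (-2885 + 4497)/(-13151 + 6003)) = √((-76 - 109)*5 + (-2885 + 4497)/(-13151 + 6003)) = √(-185*5 + 1612/(-7148)) = √(-925 + 1612*(-1/7148)) = √(-925 - 403/1787) = √(-1653378/1787) = I*√2954586486/1787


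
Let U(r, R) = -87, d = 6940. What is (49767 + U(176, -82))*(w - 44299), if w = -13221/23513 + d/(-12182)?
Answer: -315197852999199840/143217683 ≈ -2.2008e+9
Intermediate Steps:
w = -162119221/143217683 (w = -13221/23513 + 6940/(-12182) = -13221*1/23513 + 6940*(-1/12182) = -13221/23513 - 3470/6091 = -162119221/143217683 ≈ -1.1320)
(49767 + U(176, -82))*(w - 44299) = (49767 - 87)*(-162119221/143217683 - 44299) = 49680*(-6344562258438/143217683) = -315197852999199840/143217683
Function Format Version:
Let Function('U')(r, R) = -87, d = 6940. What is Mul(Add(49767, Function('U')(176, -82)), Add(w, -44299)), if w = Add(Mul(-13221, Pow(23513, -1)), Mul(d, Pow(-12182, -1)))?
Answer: Rational(-315197852999199840, 143217683) ≈ -2.2008e+9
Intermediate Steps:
w = Rational(-162119221, 143217683) (w = Add(Mul(-13221, Pow(23513, -1)), Mul(6940, Pow(-12182, -1))) = Add(Mul(-13221, Rational(1, 23513)), Mul(6940, Rational(-1, 12182))) = Add(Rational(-13221, 23513), Rational(-3470, 6091)) = Rational(-162119221, 143217683) ≈ -1.1320)
Mul(Add(49767, Function('U')(176, -82)), Add(w, -44299)) = Mul(Add(49767, -87), Add(Rational(-162119221, 143217683), -44299)) = Mul(49680, Rational(-6344562258438, 143217683)) = Rational(-315197852999199840, 143217683)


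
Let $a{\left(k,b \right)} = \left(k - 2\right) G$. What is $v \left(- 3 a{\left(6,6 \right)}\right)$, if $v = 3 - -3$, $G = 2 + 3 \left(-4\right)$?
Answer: $720$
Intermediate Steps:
$G = -10$ ($G = 2 - 12 = -10$)
$a{\left(k,b \right)} = 20 - 10 k$ ($a{\left(k,b \right)} = \left(k - 2\right) \left(-10\right) = \left(-2 + k\right) \left(-10\right) = 20 - 10 k$)
$v = 6$ ($v = 3 + 3 = 6$)
$v \left(- 3 a{\left(6,6 \right)}\right) = 6 \left(- 3 \left(20 - 60\right)\right) = 6 \left(\left(-3\right) \left(-40\right)\right) = 6 \cdot 120 = 720$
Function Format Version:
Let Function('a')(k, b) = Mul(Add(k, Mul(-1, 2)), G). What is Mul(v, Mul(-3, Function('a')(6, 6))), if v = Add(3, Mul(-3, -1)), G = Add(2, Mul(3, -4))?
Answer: 720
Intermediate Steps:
G = -10 (G = Add(2, -12) = -10)
Function('a')(k, b) = Add(20, Mul(-10, k)) (Function('a')(k, b) = Mul(Add(k, Mul(-1, 2)), -10) = Mul(Add(k, -2), -10) = Mul(Add(-2, k), -10) = Add(20, Mul(-10, k)))
v = 6 (v = Add(3, 3) = 6)
Mul(v, Mul(-3, Function('a')(6, 6))) = Mul(6, Mul(-3, Add(20, Mul(-10, 6)))) = Mul(6, Mul(-3, Add(20, -60))) = Mul(6, Mul(-3, -40)) = Mul(6, 120) = 720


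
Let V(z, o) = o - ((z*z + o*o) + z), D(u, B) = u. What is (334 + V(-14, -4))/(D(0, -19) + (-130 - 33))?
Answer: -132/163 ≈ -0.80982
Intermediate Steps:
V(z, o) = o - z - o² - z² (V(z, o) = o - ((z² + o²) + z) = o - ((o² + z²) + z) = o - (z + o² + z²) = o + (-z - o² - z²) = o - z - o² - z²)
(334 + V(-14, -4))/(D(0, -19) + (-130 - 33)) = (334 + (-4 - 1*(-14) - 1*(-4)² - 1*(-14)²))/(0 + (-130 - 33)) = (334 + (-4 + 14 - 1*16 - 1*196))/(0 - 163) = (334 + (-4 + 14 - 16 - 196))/(-163) = (334 - 202)*(-1/163) = 132*(-1/163) = -132/163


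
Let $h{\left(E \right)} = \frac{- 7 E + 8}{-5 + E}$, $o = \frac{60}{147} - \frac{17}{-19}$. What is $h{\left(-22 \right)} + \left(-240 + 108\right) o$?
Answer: $- \frac{165702}{931} \approx -177.98$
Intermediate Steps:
$o = \frac{1213}{931}$ ($o = 60 \cdot \frac{1}{147} - - \frac{17}{19} = \frac{20}{49} + \frac{17}{19} = \frac{1213}{931} \approx 1.3029$)
$h{\left(E \right)} = \frac{8 - 7 E}{-5 + E}$
$h{\left(-22 \right)} + \left(-240 + 108\right) o = \frac{8 - -154}{-5 - 22} + \left(-240 + 108\right) \frac{1213}{931} = \frac{8 + 154}{-27} - \frac{160116}{931} = \left(- \frac{1}{27}\right) 162 - \frac{160116}{931} = -6 - \frac{160116}{931} = - \frac{165702}{931}$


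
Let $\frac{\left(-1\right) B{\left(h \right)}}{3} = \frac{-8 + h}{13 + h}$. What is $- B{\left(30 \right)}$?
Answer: $\frac{66}{43} \approx 1.5349$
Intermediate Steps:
$B{\left(h \right)} = - \frac{3 \left(-8 + h\right)}{13 + h}$ ($B{\left(h \right)} = - 3 \frac{-8 + h}{13 + h} = - \frac{3 \left(-8 + h\right)}{13 + h}$)
$- B{\left(30 \right)} = - \frac{3 \left(8 - 30\right)}{13 + 30} = - \frac{3 \left(8 - 30\right)}{43} = - \frac{3 \left(-22\right)}{43} = \left(-1\right) \left(- \frac{66}{43}\right) = \frac{66}{43}$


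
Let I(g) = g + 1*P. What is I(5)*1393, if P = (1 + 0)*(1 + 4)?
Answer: 13930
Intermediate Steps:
P = 5 (P = 1*5 = 5)
I(g) = 5 + g (I(g) = g + 1*5 = g + 5 = 5 + g)
I(5)*1393 = (5 + 5)*1393 = 10*1393 = 13930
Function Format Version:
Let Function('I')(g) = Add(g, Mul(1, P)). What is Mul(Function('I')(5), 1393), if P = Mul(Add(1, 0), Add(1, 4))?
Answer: 13930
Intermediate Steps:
P = 5 (P = Mul(1, 5) = 5)
Function('I')(g) = Add(5, g) (Function('I')(g) = Add(g, Mul(1, 5)) = Add(g, 5) = Add(5, g))
Mul(Function('I')(5), 1393) = Mul(Add(5, 5), 1393) = Mul(10, 1393) = 13930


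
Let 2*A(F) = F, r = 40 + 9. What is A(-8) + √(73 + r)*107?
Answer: -4 + 107*√122 ≈ 1177.9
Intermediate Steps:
r = 49
A(F) = F/2
A(-8) + √(73 + r)*107 = (½)*(-8) + √(73 + 49)*107 = -4 + √122*107 = -4 + 107*√122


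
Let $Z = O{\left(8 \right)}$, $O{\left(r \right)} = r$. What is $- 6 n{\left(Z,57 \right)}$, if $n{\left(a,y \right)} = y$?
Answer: $-342$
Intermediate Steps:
$Z = 8$
$- 6 n{\left(Z,57 \right)} = \left(-6\right) 57 = -342$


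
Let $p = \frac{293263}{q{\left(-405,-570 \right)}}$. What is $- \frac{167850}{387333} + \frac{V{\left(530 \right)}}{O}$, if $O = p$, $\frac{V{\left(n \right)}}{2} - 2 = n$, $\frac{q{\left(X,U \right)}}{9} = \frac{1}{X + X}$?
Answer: $- \frac{246143868434}{567952187895} \approx -0.43339$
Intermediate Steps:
$q{\left(X,U \right)} = \frac{9}{2 X}$ ($q{\left(X,U \right)} = \frac{9}{X + X} = \frac{9}{2 X}$)
$V{\left(n \right)} = 4 + 2 n$
$p = -26393670$ ($p = \frac{293263}{\frac{9}{2} \frac{1}{-405}} = \frac{293263}{\frac{9}{2} \left(- \frac{1}{405}\right)} = \frac{293263}{- \frac{1}{90}} = 293263 \left(-90\right) = -26393670$)
$O = -26393670$
$- \frac{167850}{387333} + \frac{V{\left(530 \right)}}{O} = - \frac{167850}{387333} + \frac{4 + 2 \cdot 530}{-26393670} = \left(-167850\right) \frac{1}{387333} + \left(4 + 1060\right) \left(- \frac{1}{26393670}\right) = - \frac{18650}{43037} + 1064 \left(- \frac{1}{26393670}\right) = - \frac{18650}{43037} - \frac{532}{13196835} = - \frac{246143868434}{567952187895}$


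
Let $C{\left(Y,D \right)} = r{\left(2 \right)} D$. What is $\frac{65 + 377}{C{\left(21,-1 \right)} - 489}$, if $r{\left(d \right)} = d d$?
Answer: $- \frac{26}{29} \approx -0.89655$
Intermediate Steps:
$r{\left(d \right)} = d^{2}$
$C{\left(Y,D \right)} = 4 D$ ($C{\left(Y,D \right)} = 2^{2} D = 4 D$)
$\frac{65 + 377}{C{\left(21,-1 \right)} - 489} = \frac{65 + 377}{4 \left(-1\right) - 489} = \frac{442}{-4 - 489} = \frac{442}{-493} = 442 \left(- \frac{1}{493}\right) = - \frac{26}{29}$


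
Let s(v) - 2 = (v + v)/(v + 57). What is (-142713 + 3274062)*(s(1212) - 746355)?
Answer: -329529089171113/141 ≈ -2.3371e+12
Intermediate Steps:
s(v) = 2 + 2*v/(57 + v) (s(v) = 2 + (v + v)/(v + 57) = 2 + (2*v)/(57 + v) = 2 + 2*v/(57 + v))
(-142713 + 3274062)*(s(1212) - 746355) = (-142713 + 3274062)*(2*(57 + 2*1212)/(57 + 1212) - 746355) = 3131349*(2*(57 + 2424)/1269 - 746355) = 3131349*(2*(1/1269)*2481 - 746355) = 3131349*(1654/423 - 746355) = 3131349*(-315706511/423) = -329529089171113/141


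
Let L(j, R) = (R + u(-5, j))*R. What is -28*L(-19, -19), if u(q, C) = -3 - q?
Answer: -9044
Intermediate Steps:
L(j, R) = R*(2 + R) (L(j, R) = (R + (-3 - 1*(-5)))*R = (R + (-3 + 5))*R = (R + 2)*R = (2 + R)*R = R*(2 + R))
-28*L(-19, -19) = -(-532)*(2 - 19) = -(-532)*(-17) = -28*323 = -9044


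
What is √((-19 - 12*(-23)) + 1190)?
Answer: √1447 ≈ 38.039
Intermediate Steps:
√((-19 - 12*(-23)) + 1190) = √((-19 + 276) + 1190) = √(257 + 1190) = √1447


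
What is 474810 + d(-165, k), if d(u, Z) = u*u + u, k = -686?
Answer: 501870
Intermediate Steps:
d(u, Z) = u + u² (d(u, Z) = u² + u = u + u²)
474810 + d(-165, k) = 474810 - 165*(1 - 165) = 474810 - 165*(-164) = 474810 + 27060 = 501870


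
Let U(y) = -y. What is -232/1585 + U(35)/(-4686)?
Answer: -1031677/7427310 ≈ -0.13890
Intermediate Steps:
-232/1585 + U(35)/(-4686) = -232/1585 - 1*35/(-4686) = -232*1/1585 - 35*(-1/4686) = -232/1585 + 35/4686 = -1031677/7427310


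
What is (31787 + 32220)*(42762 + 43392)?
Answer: 5514459078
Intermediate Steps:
(31787 + 32220)*(42762 + 43392) = 64007*86154 = 5514459078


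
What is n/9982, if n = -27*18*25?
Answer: -6075/4991 ≈ -1.2172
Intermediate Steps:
n = -12150 (n = -486*25 = -12150)
n/9982 = -12150/9982 = -12150*1/9982 = -6075/4991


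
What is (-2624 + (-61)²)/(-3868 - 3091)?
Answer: -1097/6959 ≈ -0.15764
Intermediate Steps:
(-2624 + (-61)²)/(-3868 - 3091) = (-2624 + 3721)/(-6959) = 1097*(-1/6959) = -1097/6959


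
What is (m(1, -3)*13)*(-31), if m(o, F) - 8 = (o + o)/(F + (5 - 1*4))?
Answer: -2821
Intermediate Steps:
m(o, F) = 8 + 2*o/(1 + F) (m(o, F) = 8 + (o + o)/(F + (5 - 1*4)) = 8 + (2*o)/(F + (5 - 4)) = 8 + (2*o)/(F + 1) = 8 + (2*o)/(1 + F) = 8 + 2*o/(1 + F))
(m(1, -3)*13)*(-31) = ((2*(4 + 1 + 4*(-3))/(1 - 3))*13)*(-31) = ((2*(4 + 1 - 12)/(-2))*13)*(-31) = ((2*(-½)*(-7))*13)*(-31) = (7*13)*(-31) = 91*(-31) = -2821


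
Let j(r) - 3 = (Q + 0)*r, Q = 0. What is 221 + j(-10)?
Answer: 224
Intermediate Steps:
j(r) = 3 (j(r) = 3 + (0 + 0)*r = 3 + 0*r = 3 + 0 = 3)
221 + j(-10) = 221 + 3 = 224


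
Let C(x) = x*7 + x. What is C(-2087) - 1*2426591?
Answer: -2443287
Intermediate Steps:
C(x) = 8*x (C(x) = 7*x + x = 8*x)
C(-2087) - 1*2426591 = 8*(-2087) - 1*2426591 = -16696 - 2426591 = -2443287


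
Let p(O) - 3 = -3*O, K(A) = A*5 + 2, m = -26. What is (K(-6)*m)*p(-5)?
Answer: 13104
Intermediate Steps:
K(A) = 2 + 5*A (K(A) = 5*A + 2 = 2 + 5*A)
p(O) = 3 - 3*O
(K(-6)*m)*p(-5) = ((2 + 5*(-6))*(-26))*(3 - 3*(-5)) = ((2 - 30)*(-26))*(3 + 15) = -28*(-26)*18 = 728*18 = 13104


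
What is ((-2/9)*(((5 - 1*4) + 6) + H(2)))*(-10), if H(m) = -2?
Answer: 100/9 ≈ 11.111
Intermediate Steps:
((-2/9)*(((5 - 1*4) + 6) + H(2)))*(-10) = ((-2/9)*(((5 - 1*4) + 6) - 2))*(-10) = ((-2*⅑)*(((5 - 4) + 6) - 2))*(-10) = -2*((1 + 6) - 2)/9*(-10) = -2*(7 - 2)/9*(-10) = -2/9*5*(-10) = -10/9*(-10) = 100/9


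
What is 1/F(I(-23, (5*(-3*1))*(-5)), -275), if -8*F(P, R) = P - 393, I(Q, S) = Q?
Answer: 1/52 ≈ 0.019231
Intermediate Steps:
F(P, R) = 393/8 - P/8 (F(P, R) = -(P - 393)/8 = -(-393 + P)/8 = 393/8 - P/8)
1/F(I(-23, (5*(-3*1))*(-5)), -275) = 1/(393/8 - ⅛*(-23)) = 1/(393/8 + 23/8) = 1/52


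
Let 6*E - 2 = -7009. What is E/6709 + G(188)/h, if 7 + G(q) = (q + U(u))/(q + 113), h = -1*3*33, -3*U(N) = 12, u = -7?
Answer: -4866413/44426998 ≈ -0.10954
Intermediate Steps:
U(N) = -4 (U(N) = -⅓*12 = -4)
h = -99 (h = -3*33 = -99)
G(q) = -7 + (-4 + q)/(113 + q) (G(q) = -7 + (q - 4)/(q + 113) = -7 + (-4 + q)/(113 + q))
E = -7007/6 (E = ⅓ + (⅙)*(-7009) = ⅓ - 7009/6 = -7007/6 ≈ -1167.8)
E/6709 + G(188)/h = -7007/6/6709 + (3*(-265 - 2*188)/(113 + 188))/(-99) = -7007/6*1/6709 + (3*(-265 - 376)/301)*(-1/99) = -7007/40254 + (3*(1/301)*(-641))*(-1/99) = -7007/40254 - 1923/301*(-1/99) = -7007/40254 + 641/9933 = -4866413/44426998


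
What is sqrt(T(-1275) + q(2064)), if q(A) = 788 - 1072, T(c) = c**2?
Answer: sqrt(1625341) ≈ 1274.9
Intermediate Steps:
q(A) = -284
sqrt(T(-1275) + q(2064)) = sqrt((-1275)**2 - 284) = sqrt(1625625 - 284) = sqrt(1625341)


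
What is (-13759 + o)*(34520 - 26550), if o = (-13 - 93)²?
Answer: -20108310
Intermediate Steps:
o = 11236 (o = (-106)² = 11236)
(-13759 + o)*(34520 - 26550) = (-13759 + 11236)*(34520 - 26550) = -2523*7970 = -20108310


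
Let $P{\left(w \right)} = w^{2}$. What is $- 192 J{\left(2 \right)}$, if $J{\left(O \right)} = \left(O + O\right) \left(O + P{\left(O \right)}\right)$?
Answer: $-4608$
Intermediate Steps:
$J{\left(O \right)} = 2 O \left(O + O^{2}\right)$ ($J{\left(O \right)} = \left(O + O\right) \left(O + O^{2}\right) = 2 O \left(O + O^{2}\right)$)
$- 192 J{\left(2 \right)} = - 192 \cdot 2 \cdot 2^{2} \left(1 + 2\right) = - 192 \cdot 2 \cdot 4 \cdot 3 = \left(-192\right) 24 = -4608$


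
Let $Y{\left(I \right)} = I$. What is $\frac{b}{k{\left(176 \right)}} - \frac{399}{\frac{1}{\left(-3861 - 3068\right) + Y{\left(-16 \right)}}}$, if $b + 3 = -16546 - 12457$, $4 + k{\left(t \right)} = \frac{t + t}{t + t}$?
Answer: $\frac{8342171}{3} \approx 2.7807 \cdot 10^{6}$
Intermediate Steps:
$k{\left(t \right)} = -3$ ($k{\left(t \right)} = -4 + \frac{t + t}{t + t} = -4 + \frac{2 t}{2 t} = -4 + 2 t \frac{1}{2 t} = -4 + 1 = -3$)
$b = -29006$ ($b = -3 - 29003 = -29006$)
$\frac{b}{k{\left(176 \right)}} - \frac{399}{\frac{1}{\left(-3861 - 3068\right) + Y{\left(-16 \right)}}} = - \frac{29006}{-3} - \frac{399}{\frac{1}{\left(-3861 - 3068\right) - 16}} = \left(-29006\right) \left(- \frac{1}{3}\right) - \frac{399}{\frac{1}{-6929 - 16}} = \frac{29006}{3} - \frac{399}{\frac{1}{-6945}} = \frac{29006}{3} - \frac{399}{- \frac{1}{6945}} = \frac{29006}{3} - -2771055 = \frac{29006}{3} + 2771055 = \frac{8342171}{3}$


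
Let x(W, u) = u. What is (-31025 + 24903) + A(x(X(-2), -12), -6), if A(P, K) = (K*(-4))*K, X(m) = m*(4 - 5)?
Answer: -6266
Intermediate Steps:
X(m) = -m (X(m) = m*(-1) = -m)
A(P, K) = -4*K**2 (A(P, K) = (-4*K)*K = -4*K**2)
(-31025 + 24903) + A(x(X(-2), -12), -6) = (-31025 + 24903) - 4*(-6)**2 = -6122 - 4*36 = -6122 - 144 = -6266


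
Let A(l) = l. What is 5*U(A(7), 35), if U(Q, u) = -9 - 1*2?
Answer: -55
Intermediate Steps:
U(Q, u) = -11 (U(Q, u) = -9 - 2 = -11)
5*U(A(7), 35) = 5*(-11) = -55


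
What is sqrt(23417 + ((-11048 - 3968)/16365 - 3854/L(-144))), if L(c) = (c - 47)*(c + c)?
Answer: sqrt(3660426369149782135)/12502860 ≈ 153.02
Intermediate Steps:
L(c) = 2*c*(-47 + c) (L(c) = (-47 + c)*(2*c) = 2*c*(-47 + c))
sqrt(23417 + ((-11048 - 3968)/16365 - 3854/L(-144))) = sqrt(23417 + ((-11048 - 3968)/16365 - 3854*(-1/(288*(-47 - 144))))) = sqrt(23417 + (-15016*1/16365 - 3854/(2*(-144)*(-191)))) = sqrt(23417 + (-15016/16365 - 3854/55008)) = sqrt(23417 + (-15016/16365 - 3854*1/55008)) = sqrt(23417 + (-15016/16365 - 1927/27504)) = sqrt(23417 - 148178473/150034320) = sqrt(3513205492967/150034320) = sqrt(3660426369149782135)/12502860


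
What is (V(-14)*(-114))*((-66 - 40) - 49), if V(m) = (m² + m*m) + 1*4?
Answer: 6997320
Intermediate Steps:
V(m) = 4 + 2*m² (V(m) = (m² + m²) + 4 = 2*m² + 4 = 4 + 2*m²)
(V(-14)*(-114))*((-66 - 40) - 49) = ((4 + 2*(-14)²)*(-114))*((-66 - 40) - 49) = ((4 + 2*196)*(-114))*(-106 - 49) = ((4 + 392)*(-114))*(-155) = (396*(-114))*(-155) = -45144*(-155) = 6997320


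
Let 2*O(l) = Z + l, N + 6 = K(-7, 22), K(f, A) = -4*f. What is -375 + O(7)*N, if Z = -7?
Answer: -375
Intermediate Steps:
N = 22 (N = -6 - 4*(-7) = -6 + 28 = 22)
O(l) = -7/2 + l/2 (O(l) = (-7 + l)/2 = -7/2 + l/2)
-375 + O(7)*N = -375 + (-7/2 + (1/2)*7)*22 = -375 + (-7/2 + 7/2)*22 = -375 + 0*22 = -375 + 0 = -375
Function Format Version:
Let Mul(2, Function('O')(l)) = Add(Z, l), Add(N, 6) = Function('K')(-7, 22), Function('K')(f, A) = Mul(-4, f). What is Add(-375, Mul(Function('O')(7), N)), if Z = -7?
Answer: -375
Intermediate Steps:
N = 22 (N = Add(-6, Mul(-4, -7)) = Add(-6, 28) = 22)
Function('O')(l) = Add(Rational(-7, 2), Mul(Rational(1, 2), l)) (Function('O')(l) = Mul(Rational(1, 2), Add(-7, l)) = Add(Rational(-7, 2), Mul(Rational(1, 2), l)))
Add(-375, Mul(Function('O')(7), N)) = Add(-375, Mul(Add(Rational(-7, 2), Mul(Rational(1, 2), 7)), 22)) = Add(-375, Mul(Add(Rational(-7, 2), Rational(7, 2)), 22)) = Add(-375, Mul(0, 22)) = Add(-375, 0) = -375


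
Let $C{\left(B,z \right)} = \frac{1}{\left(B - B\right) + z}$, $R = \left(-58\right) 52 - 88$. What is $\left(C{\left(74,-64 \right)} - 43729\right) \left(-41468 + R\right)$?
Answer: $\frac{31185434951}{16} \approx 1.9491 \cdot 10^{9}$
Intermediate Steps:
$R = -3104$ ($R = -3016 - 88 = -3104$)
$C{\left(B,z \right)} = \frac{1}{z}$ ($C{\left(B,z \right)} = \frac{1}{0 + z} = \frac{1}{z}$)
$\left(C{\left(74,-64 \right)} - 43729\right) \left(-41468 + R\right) = \left(\frac{1}{-64} - 43729\right) \left(-41468 - 3104\right) = \left(- \frac{1}{64} - 43729\right) \left(-44572\right) = \left(- \frac{2798657}{64}\right) \left(-44572\right) = \frac{31185434951}{16}$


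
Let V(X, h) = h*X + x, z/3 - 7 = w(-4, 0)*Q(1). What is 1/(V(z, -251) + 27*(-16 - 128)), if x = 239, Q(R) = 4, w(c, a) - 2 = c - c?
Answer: -1/14944 ≈ -6.6916e-5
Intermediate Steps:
w(c, a) = 2 (w(c, a) = 2 + (c - c) = 2 + 0 = 2)
z = 45 (z = 21 + 3*(2*4) = 21 + 3*8 = 21 + 24 = 45)
V(X, h) = 239 + X*h (V(X, h) = h*X + 239 = X*h + 239 = 239 + X*h)
1/(V(z, -251) + 27*(-16 - 128)) = 1/((239 + 45*(-251)) + 27*(-16 - 128)) = 1/((239 - 11295) + 27*(-144)) = 1/(-11056 - 3888) = 1/(-14944) = -1/14944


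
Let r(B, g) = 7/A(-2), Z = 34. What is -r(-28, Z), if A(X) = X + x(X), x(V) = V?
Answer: 7/4 ≈ 1.7500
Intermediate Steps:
A(X) = 2*X (A(X) = X + X = 2*X)
r(B, g) = -7/4 (r(B, g) = 7/((2*(-2))) = 7/(-4) = 7*(-1/4) = -7/4)
-r(-28, Z) = -1*(-7/4) = 7/4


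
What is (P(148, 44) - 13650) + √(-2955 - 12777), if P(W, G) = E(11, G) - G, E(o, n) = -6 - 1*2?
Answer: -13702 + 6*I*√437 ≈ -13702.0 + 125.43*I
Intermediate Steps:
E(o, n) = -8 (E(o, n) = -6 - 2 = -8)
P(W, G) = -8 - G
(P(148, 44) - 13650) + √(-2955 - 12777) = ((-8 - 1*44) - 13650) + √(-2955 - 12777) = ((-8 - 44) - 13650) + √(-15732) = (-52 - 13650) + 6*I*√437 = -13702 + 6*I*√437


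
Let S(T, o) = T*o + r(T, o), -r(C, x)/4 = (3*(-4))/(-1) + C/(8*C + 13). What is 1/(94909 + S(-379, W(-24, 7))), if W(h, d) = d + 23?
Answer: 3019/252057813 ≈ 1.1977e-5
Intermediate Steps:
r(C, x) = -48 - 4*C/(13 + 8*C) (r(C, x) = -4*((3*(-4))/(-1) + C/(8*C + 13)) = -4*(-12*(-1) + C/(13 + 8*C)) = -4*(12 + C/(13 + 8*C)) = -48 - 4*C/(13 + 8*C))
W(h, d) = 23 + d
S(T, o) = T*o + 4*(-156 - 97*T)/(13 + 8*T)
1/(94909 + S(-379, W(-24, 7))) = 1/(94909 + (-624 - 388*(-379) - 379*(23 + 7)*(13 + 8*(-379)))/(13 + 8*(-379))) = 1/(94909 + (-624 + 147052 - 379*30*(13 - 3032))/(13 - 3032)) = 1/(94909 + (-624 + 147052 - 379*30*(-3019))/(-3019)) = 1/(94909 - (-624 + 147052 + 34326030)/3019) = 1/(94909 - 1/3019*34472458) = 1/(94909 - 34472458/3019) = 1/(252057813/3019) = 3019/252057813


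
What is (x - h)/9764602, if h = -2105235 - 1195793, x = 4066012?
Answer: 3683520/4882301 ≈ 0.75446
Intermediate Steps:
h = -3301028
(x - h)/9764602 = (4066012 - 1*(-3301028))/9764602 = (4066012 + 3301028)*(1/9764602) = 7367040*(1/9764602) = 3683520/4882301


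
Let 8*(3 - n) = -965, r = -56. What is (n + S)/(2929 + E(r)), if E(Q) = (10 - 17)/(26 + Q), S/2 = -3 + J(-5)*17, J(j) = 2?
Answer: 22275/351508 ≈ 0.063370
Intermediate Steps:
n = 989/8 (n = 3 - ⅛*(-965) = 3 + 965/8 = 989/8 ≈ 123.63)
S = 62 (S = 2*(-3 + 2*17) = 2*(-3 + 34) = 2*31 = 62)
E(Q) = -7/(26 + Q)
(n + S)/(2929 + E(r)) = (989/8 + 62)/(2929 - 7/(26 - 56)) = 1485/(8*(2929 - 7/(-30))) = 1485/(8*(2929 - 7*(-1/30))) = 1485/(8*(2929 + 7/30)) = 1485/(8*(87877/30)) = (1485/8)*(30/87877) = 22275/351508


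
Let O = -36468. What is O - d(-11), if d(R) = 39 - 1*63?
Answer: -36444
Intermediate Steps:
d(R) = -24 (d(R) = 39 - 63 = -24)
O - d(-11) = -36468 - 1*(-24) = -36468 + 24 = -36444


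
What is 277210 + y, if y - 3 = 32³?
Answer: 309981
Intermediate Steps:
y = 32771 (y = 3 + 32³ = 3 + 32768 = 32771)
277210 + y = 277210 + 32771 = 309981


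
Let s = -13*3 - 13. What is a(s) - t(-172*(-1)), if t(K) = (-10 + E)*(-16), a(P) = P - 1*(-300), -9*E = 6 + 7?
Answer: 584/9 ≈ 64.889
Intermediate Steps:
E = -13/9 (E = -(6 + 7)/9 = -⅑*13 = -13/9 ≈ -1.4444)
s = -52 (s = -39 - 13 = -52)
a(P) = 300 + P (a(P) = P + 300 = 300 + P)
t(K) = 1648/9 (t(K) = (-10 - 13/9)*(-16) = -103/9*(-16) = 1648/9)
a(s) - t(-172*(-1)) = (300 - 52) - 1*1648/9 = 248 - 1648/9 = 584/9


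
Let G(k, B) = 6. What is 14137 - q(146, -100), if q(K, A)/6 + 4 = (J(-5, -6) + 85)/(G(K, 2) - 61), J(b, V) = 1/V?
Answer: 779364/55 ≈ 14170.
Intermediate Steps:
q(K, A) = -1829/55 (q(K, A) = -24 + 6*((1/(-6) + 85)/(6 - 61)) = -24 + 6*((-⅙ + 85)/(-55)) = -24 + 6*((509/6)*(-1/55)) = -24 + 6*(-509/330) = -24 - 509/55 = -1829/55)
14137 - q(146, -100) = 14137 - 1*(-1829/55) = 14137 + 1829/55 = 779364/55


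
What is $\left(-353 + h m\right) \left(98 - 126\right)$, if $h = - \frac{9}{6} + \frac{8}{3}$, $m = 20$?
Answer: $\frac{27692}{3} \approx 9230.7$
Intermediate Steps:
$h = \frac{7}{6}$ ($h = \left(-9\right) \frac{1}{6} + 8 \cdot \frac{1}{3} = - \frac{3}{2} + \frac{8}{3} = \frac{7}{6} \approx 1.1667$)
$\left(-353 + h m\right) \left(98 - 126\right) = \left(-353 + \frac{7}{6} \cdot 20\right) \left(98 - 126\right) = \left(-353 + \frac{70}{3}\right) \left(-28\right) = \left(- \frac{989}{3}\right) \left(-28\right) = \frac{27692}{3}$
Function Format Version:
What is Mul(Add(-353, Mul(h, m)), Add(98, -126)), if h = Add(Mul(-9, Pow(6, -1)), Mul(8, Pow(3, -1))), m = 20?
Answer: Rational(27692, 3) ≈ 9230.7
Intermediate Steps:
h = Rational(7, 6) (h = Add(Mul(-9, Rational(1, 6)), Mul(8, Rational(1, 3))) = Add(Rational(-3, 2), Rational(8, 3)) = Rational(7, 6) ≈ 1.1667)
Mul(Add(-353, Mul(h, m)), Add(98, -126)) = Mul(Add(-353, Mul(Rational(7, 6), 20)), Add(98, -126)) = Mul(Add(-353, Rational(70, 3)), -28) = Mul(Rational(-989, 3), -28) = Rational(27692, 3)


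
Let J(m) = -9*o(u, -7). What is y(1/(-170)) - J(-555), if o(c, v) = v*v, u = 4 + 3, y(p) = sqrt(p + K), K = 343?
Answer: 441 + sqrt(9912530)/170 ≈ 459.52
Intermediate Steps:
y(p) = sqrt(343 + p) (y(p) = sqrt(p + 343) = sqrt(343 + p))
u = 7
o(c, v) = v**2
J(m) = -441 (J(m) = -9*(-7)**2 = -9*49 = -441)
y(1/(-170)) - J(-555) = sqrt(343 + 1/(-170)) - 1*(-441) = sqrt(343 - 1/170) + 441 = sqrt(58309/170) + 441 = sqrt(9912530)/170 + 441 = 441 + sqrt(9912530)/170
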